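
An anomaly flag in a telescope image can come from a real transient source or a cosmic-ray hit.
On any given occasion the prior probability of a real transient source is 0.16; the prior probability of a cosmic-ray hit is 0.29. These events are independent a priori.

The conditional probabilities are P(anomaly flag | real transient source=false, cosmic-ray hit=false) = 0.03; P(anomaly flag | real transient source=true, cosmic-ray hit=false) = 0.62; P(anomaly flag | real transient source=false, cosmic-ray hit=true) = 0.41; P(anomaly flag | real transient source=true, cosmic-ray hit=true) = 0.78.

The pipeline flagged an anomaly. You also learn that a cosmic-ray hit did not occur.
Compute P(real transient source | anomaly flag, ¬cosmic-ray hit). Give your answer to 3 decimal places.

P(real transient source | anomaly flag, ¬cosmic-ray hit) ≈ 0.797

Sum P(anomaly flag|·) weighted by the priors over both values of real transient source:
  P(anomaly flag | ¬cosmic-ray hit) = 0.03*0.84 + 0.62*0.16
        = 0.025200 + 0.099200 = 0.124400
Keeping only the real transient source-present terms gives 0.099200, so
  P(real transient source | anomaly flag, ¬cosmic-ray hit) = 0.099200 / 0.124400 ≈ 0.797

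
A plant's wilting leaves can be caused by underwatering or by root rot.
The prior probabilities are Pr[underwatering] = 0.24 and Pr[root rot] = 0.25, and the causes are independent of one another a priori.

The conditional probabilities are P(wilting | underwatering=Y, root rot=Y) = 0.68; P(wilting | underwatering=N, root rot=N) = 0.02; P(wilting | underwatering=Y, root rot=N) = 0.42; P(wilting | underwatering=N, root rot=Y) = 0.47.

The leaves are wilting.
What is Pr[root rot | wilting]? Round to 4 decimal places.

P(wilting) = 0.02·0.76·0.75 + 0.47·0.76·0.25 + 0.42·0.24·0.75 + 0.68·0.24·0.25 = 0.011400 + 0.089300 + 0.075600 + 0.040800 = 0.217100
Restricting to configurations with root rot present: 0.089300 + 0.040800 = 0.130100.
So P(root rot | wilting) = 0.130100/0.217100 ≈ 0.5993.

Pr[root rot | wilting] ≈ 0.5993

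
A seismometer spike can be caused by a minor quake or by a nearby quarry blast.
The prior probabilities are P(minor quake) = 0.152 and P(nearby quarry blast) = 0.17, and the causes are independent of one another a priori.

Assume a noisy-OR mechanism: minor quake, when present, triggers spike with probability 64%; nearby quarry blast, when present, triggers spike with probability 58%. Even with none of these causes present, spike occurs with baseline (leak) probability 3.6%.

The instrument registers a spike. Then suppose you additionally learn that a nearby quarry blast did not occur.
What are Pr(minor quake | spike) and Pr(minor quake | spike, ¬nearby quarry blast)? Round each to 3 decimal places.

Under noisy-OR, P(spike | causes) = 1 − (1−0.036)·∏(1−qᵢ) over the active causes.
Enumerate the 4 (minor quake, nearby quarry blast) configurations and weight by the priors:
  P(spike) = 0.036×0.848×0.83 + 0.59512×0.848×0.17 + 0.65296×0.152×0.83 + 0.854243×0.152×0.17
        = 0.025338 + 0.085792 + 0.082377 + 0.022074 = 0.215581
The terms with minor quake present sum to 0.104451, so
  P(minor quake | spike) = 0.104451 / 0.215581 ≈ 0.485

Now also conditioning on nearby quarry blast≠true:
Enumerate both values of minor quake and weight by the priors:
  P(spike | ¬nearby quarry blast) = 0.036*0.848 + 0.65296*0.152
        = 0.030528 + 0.099250 = 0.129778
Configurations with minor quake contribute 0.099250, so
  P(minor quake | spike, ¬nearby quarry blast) = 0.099250 / 0.129778 ≈ 0.765
With nearby quarry blast excluded, minor quake must carry more of the explanatory weight for the spike.

Pr(minor quake | spike) ≈ 0.485; Pr(minor quake | spike, ¬nearby quarry blast) ≈ 0.765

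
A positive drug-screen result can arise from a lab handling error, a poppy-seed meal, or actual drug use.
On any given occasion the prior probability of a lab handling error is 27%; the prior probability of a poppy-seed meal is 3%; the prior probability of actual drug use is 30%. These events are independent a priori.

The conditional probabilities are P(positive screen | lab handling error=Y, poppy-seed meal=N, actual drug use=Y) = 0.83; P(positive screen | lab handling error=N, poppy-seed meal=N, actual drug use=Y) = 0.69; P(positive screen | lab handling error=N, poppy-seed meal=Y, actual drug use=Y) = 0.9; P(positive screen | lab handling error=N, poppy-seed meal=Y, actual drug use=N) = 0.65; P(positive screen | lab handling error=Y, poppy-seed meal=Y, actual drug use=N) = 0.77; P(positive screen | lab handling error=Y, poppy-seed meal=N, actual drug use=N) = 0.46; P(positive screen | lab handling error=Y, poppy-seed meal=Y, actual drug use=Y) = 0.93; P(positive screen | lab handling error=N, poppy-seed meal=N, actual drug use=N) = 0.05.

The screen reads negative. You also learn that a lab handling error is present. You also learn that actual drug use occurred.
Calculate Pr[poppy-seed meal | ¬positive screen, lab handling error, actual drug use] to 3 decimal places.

Pr[poppy-seed meal | ¬positive screen, lab handling error, actual drug use] ≈ 0.013

Numerator (weight on configurations with poppy-seed meal): 0.07*0.03 = 0.002100
Denominator P(¬positive screen | lab handling error, actual drug use): 0.17*0.97 + 0.07*0.03 = 0.167000
P(poppy-seed meal | ¬positive screen, lab handling error, actual drug use) = 0.002100/0.167000 ≈ 0.013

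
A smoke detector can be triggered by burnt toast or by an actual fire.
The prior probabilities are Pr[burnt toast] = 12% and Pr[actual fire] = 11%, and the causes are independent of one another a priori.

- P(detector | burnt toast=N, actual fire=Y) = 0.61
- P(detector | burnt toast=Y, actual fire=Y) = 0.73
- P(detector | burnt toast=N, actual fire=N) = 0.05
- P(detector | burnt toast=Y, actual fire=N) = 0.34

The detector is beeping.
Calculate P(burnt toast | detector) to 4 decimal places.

For the numerator, keep only burnt toast=true terms: 0.036312 + 0.009636 = 0.045948
Denominator P(detector): 0.05×0.88×0.89 + 0.61×0.88×0.11 + 0.34×0.12×0.89 + 0.73×0.12×0.11 = 0.144156
P(burnt toast | detector) = 0.045948/0.144156 ≈ 0.3187

P(burnt toast | detector) ≈ 0.3187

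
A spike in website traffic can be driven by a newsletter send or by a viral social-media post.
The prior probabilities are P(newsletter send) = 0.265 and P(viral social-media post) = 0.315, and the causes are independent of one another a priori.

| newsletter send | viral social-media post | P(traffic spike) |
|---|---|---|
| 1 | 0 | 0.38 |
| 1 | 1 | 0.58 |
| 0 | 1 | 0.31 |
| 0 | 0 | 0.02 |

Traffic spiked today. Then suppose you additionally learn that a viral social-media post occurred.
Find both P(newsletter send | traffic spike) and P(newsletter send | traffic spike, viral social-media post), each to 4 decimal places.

P(newsletter send | traffic spike) ≈ 0.5892; P(newsletter send | traffic spike, viral social-media post) ≈ 0.4028

P(traffic spike) = 0.02×0.735×0.685 + 0.31×0.735×0.315 + 0.38×0.265×0.685 + 0.58×0.265×0.315 = 0.010070 + 0.071773 + 0.068980 + 0.048416 = 0.199239
Restricting to configurations with newsletter send present: 0.068980 + 0.048416 = 0.117396.
Hence the posterior is 0.117396/0.199239 ≈ 0.5892.

Now condition on the additional information:
Sum P(traffic spike|·) weighted by the priors over both values of newsletter send:
  P(traffic spike | viral social-media post) = 0.31*0.735 + 0.58*0.265
        = 0.227850 + 0.153700 = 0.381550
Configurations with newsletter send contribute 0.153700, so
  P(newsletter send | traffic spike, viral social-media post) = 0.153700 / 0.381550 ≈ 0.4028
The drop from 0.5892 to 0.4028 is the explaining-away (discounting) effect.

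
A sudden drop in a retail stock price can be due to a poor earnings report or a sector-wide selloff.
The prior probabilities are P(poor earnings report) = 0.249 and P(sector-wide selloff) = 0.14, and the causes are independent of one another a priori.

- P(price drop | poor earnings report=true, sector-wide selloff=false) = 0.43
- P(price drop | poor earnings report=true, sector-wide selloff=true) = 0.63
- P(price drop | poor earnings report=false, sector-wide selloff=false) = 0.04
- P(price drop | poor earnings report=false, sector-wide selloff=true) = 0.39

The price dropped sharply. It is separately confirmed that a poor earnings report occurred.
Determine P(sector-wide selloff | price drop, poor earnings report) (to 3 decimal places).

P(sector-wide selloff | price drop, poor earnings report) ≈ 0.193

By total probability over both values of sector-wide selloff:
  P(price drop | poor earnings report) = 0.43*0.86 + 0.63*0.14
        = 0.369800 + 0.088200 = 0.458000
The terms with sector-wide selloff present sum to 0.088200, so
  P(sector-wide selloff | price drop, poor earnings report) = 0.088200 / 0.458000 ≈ 0.193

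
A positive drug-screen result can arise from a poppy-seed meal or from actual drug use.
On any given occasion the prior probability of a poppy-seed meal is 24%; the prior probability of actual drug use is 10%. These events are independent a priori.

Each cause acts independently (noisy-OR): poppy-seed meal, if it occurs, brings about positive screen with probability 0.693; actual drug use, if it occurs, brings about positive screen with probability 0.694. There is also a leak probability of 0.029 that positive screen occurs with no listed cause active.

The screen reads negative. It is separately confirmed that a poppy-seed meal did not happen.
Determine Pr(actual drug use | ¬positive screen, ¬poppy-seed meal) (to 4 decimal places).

Pr(actual drug use | ¬positive screen, ¬poppy-seed meal) ≈ 0.0329

Under noisy-OR, P(positive screen | causes) = 1 − (1−0.029)·∏(1−qᵢ) over the active causes.
P(¬positive screen | ¬poppy-seed meal) = 0.971*0.9 + 0.297126*0.1 = 0.873900 + 0.029713 = 0.903613
Restricting to configurations with actual drug use present: 0.297126*0.1 = 0.029713.
So P(actual drug use | ¬positive screen, ¬poppy-seed meal) = 0.029713/0.903613 ≈ 0.0329.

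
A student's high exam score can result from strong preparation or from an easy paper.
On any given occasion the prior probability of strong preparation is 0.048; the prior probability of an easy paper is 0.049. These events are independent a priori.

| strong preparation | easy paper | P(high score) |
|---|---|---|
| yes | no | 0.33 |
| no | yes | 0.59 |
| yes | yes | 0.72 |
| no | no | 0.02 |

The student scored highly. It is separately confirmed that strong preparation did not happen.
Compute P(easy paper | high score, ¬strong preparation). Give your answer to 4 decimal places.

Weight on easy paper=true, given the evidence: 0.59*0.049 = 0.028910
Denominator P(high score | ¬strong preparation): 0.02*0.951 + 0.59*0.049 = 0.047930
Posterior = 0.028910 / 0.047930 ≈ 0.6032

P(easy paper | high score, ¬strong preparation) ≈ 0.6032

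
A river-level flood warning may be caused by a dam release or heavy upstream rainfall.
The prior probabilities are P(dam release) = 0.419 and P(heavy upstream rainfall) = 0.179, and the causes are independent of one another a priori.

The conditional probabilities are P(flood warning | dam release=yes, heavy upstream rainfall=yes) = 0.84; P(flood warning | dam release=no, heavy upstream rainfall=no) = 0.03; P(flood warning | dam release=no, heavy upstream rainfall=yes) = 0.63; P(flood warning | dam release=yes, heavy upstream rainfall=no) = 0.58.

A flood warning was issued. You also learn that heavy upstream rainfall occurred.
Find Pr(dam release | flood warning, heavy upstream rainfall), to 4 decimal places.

P(flood warning | heavy upstream rainfall) = 0.63*0.581 + 0.84*0.419 = 0.366030 + 0.351960 = 0.717990
Of this, 0.351960 comes from 0.84*0.419 (the dam release=true cases).
So P(dam release | flood warning, heavy upstream rainfall) = 0.351960/0.717990 ≈ 0.4902.

Pr(dam release | flood warning, heavy upstream rainfall) ≈ 0.4902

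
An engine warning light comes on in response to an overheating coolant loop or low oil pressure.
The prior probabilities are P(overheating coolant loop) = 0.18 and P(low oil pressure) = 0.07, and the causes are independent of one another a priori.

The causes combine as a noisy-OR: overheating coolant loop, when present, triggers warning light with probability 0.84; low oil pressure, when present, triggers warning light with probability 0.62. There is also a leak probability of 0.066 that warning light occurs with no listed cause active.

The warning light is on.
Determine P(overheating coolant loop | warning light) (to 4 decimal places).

Under noisy-OR, P(warning light | causes) = 1 − (1−0.066)·∏(1−qᵢ) over the active causes.
Weight on overheating coolant loop=true, given the evidence: 0.142384 + 0.011884 = 0.154268
The normalizing constant is 0.066×0.82×0.93 + 0.64508×0.82×0.07 + 0.85056×0.18×0.93 + 0.943213×0.18×0.07 = 0.241628
P(overheating coolant loop | warning light) = 0.154268/0.241628 ≈ 0.6385

P(overheating coolant loop | warning light) ≈ 0.6385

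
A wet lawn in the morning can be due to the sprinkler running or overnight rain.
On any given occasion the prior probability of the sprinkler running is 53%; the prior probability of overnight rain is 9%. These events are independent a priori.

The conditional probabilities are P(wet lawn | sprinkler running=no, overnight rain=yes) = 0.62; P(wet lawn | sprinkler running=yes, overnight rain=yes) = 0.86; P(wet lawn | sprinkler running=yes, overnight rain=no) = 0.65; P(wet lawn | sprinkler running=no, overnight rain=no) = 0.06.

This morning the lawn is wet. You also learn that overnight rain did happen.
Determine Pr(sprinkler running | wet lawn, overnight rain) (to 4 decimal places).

P(wet lawn | overnight rain) = 0.62×0.47 + 0.86×0.53 = 0.291400 + 0.455800 = 0.747200
Restricting to configurations with sprinkler running present: 0.86×0.53 = 0.455800.
So P(sprinkler running | wet lawn, overnight rain) = 0.455800/0.747200 ≈ 0.6100.

Pr(sprinkler running | wet lawn, overnight rain) ≈ 0.6100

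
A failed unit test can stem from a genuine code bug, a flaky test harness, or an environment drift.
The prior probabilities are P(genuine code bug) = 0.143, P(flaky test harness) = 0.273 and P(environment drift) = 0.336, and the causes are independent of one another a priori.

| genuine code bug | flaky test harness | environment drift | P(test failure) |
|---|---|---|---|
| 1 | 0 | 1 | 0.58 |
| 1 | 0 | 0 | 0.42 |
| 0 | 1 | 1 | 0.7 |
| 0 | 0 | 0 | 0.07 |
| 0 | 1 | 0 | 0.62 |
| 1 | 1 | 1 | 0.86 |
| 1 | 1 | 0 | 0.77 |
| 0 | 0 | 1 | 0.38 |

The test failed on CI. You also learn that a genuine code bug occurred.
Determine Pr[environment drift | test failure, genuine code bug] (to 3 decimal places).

Pr[environment drift | test failure, genuine code bug] ≈ 0.392

Sum P(test failure|·) weighted by the priors over the 4 (flaky test harness, environment drift) configurations:
  P(test failure | genuine code bug) = 0.42*0.727*0.664 + 0.58*0.727*0.336 + 0.77*0.273*0.664 + 0.86*0.273*0.336
        = 0.202746 + 0.141678 + 0.139579 + 0.078886 = 0.562889
Keeping only the environment drift-present terms gives 0.220564, so
  P(environment drift | test failure, genuine code bug) = 0.220564 / 0.562889 ≈ 0.392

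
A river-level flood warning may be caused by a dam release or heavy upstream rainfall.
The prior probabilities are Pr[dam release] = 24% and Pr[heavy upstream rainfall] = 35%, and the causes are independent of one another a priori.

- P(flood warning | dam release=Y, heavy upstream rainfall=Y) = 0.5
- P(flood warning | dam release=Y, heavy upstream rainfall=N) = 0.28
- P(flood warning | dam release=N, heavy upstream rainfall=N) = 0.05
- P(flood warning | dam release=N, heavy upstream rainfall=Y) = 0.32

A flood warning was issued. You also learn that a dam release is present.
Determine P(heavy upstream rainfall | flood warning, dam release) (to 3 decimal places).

P(heavy upstream rainfall | flood warning, dam release) ≈ 0.490

P(flood warning | dam release) = 0.28*0.65 + 0.5*0.35 = 0.182000 + 0.175000 = 0.357000
Restricting to configurations with heavy upstream rainfall present: 0.5*0.35 = 0.175000.
P(heavy upstream rainfall | flood warning, dam release) = 0.175000 / 0.357000 ≈ 0.490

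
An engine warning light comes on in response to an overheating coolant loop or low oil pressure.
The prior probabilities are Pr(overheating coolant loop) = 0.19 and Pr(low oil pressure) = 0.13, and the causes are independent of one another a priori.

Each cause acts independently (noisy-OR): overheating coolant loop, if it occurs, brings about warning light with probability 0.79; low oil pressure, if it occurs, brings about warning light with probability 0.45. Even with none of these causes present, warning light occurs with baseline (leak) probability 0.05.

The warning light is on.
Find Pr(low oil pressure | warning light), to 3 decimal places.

Under noisy-OR, P(warning light | causes) = 1 − (1−0.05)·∏(1−qᵢ) over the active causes.
Sum P(warning light|·) weighted by the priors over the 4 (overheating coolant loop, low oil pressure) configurations:
  P(warning light) = 0.05×0.81×0.87 + 0.4775×0.81×0.13 + 0.8005×0.19×0.87 + 0.890275×0.19×0.13
        = 0.035235 + 0.050281 + 0.132323 + 0.021990 = 0.239829
The terms with low oil pressure present sum to 0.072271, so
  P(low oil pressure | warning light) = 0.072271 / 0.239829 ≈ 0.301

Pr(low oil pressure | warning light) ≈ 0.301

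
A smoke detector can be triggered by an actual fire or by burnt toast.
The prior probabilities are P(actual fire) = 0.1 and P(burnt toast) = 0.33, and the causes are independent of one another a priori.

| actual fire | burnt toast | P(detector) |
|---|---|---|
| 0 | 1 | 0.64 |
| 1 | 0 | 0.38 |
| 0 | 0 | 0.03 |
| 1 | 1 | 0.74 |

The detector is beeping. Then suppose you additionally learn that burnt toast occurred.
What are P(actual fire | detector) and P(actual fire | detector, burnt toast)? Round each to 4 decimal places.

Sum P(detector|·) weighted by the priors over the 4 (actual fire, burnt toast) configurations:
  P(detector) = 0.03·0.9·0.67 + 0.64·0.9·0.33 + 0.38·0.1·0.67 + 0.74·0.1·0.33
        = 0.018090 + 0.190080 + 0.025460 + 0.024420 = 0.258050
Keeping only the actual fire-present terms gives 0.049880, so
  P(actual fire | detector) = 0.049880 / 0.258050 ≈ 0.1933

Now also conditioning on burnt toast=true:
By total probability over both values of actual fire:
  P(detector | burnt toast) = 0.64×0.9 + 0.74×0.1
        = 0.576000 + 0.074000 = 0.650000
Configurations with actual fire contribute 0.074000, so
  P(actual fire | detector, burnt toast) = 0.074000 / 0.650000 ≈ 0.1138

P(actual fire | detector) ≈ 0.1933; P(actual fire | detector, burnt toast) ≈ 0.1138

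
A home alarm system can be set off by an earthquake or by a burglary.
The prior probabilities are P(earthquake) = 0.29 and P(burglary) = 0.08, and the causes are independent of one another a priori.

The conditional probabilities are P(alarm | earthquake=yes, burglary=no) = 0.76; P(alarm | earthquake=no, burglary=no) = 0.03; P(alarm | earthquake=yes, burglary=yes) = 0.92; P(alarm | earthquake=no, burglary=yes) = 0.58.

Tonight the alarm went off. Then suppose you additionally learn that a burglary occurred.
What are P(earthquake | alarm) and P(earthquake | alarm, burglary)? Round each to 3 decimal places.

P(earthquake | alarm) ≈ 0.810; P(earthquake | alarm, burglary) ≈ 0.393

For the numerator, keep only earthquake=true terms: 0.202768 + 0.021344 = 0.224112
Normalizer over all consistent configurations: 0.03*0.71*0.92 + 0.58*0.71*0.08 + 0.76*0.29*0.92 + 0.92*0.29*0.08 = 0.276652
Posterior = 0.224112 / 0.276652 ≈ 0.810

Now also conditioning on burglary=true:
By total probability over both values of earthquake:
  P(alarm | burglary) = 0.58*0.71 + 0.92*0.29
        = 0.411800 + 0.266800 = 0.678600
Configurations with earthquake contribute 0.266800, so
  P(earthquake | alarm, burglary) = 0.266800 / 0.678600 ≈ 0.393
This is intercausal reasoning (explaining away): once burglary accounts for the alarm, earthquake becomes less likely.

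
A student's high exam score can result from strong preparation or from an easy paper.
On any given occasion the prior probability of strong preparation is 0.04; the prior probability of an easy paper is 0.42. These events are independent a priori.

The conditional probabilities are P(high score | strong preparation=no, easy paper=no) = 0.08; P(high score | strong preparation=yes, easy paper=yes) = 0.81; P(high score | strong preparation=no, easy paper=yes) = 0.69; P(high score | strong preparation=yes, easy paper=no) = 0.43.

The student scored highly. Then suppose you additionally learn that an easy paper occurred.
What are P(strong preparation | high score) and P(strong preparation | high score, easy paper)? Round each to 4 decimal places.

P(high score) = 0.08*0.96*0.58 + 0.69*0.96*0.42 + 0.43*0.04*0.58 + 0.81*0.04*0.42 = 0.044544 + 0.278208 + 0.009976 + 0.013608 = 0.346336
The strong preparation-present share is 0.009976 + 0.013608 = 0.023584.
Hence the posterior is 0.023584/0.346336 ≈ 0.0681.

Now condition on the additional information:
Weight on strong preparation=true, given the evidence: 0.81·0.04 = 0.032400
The normalizing constant is 0.69·0.96 + 0.81·0.04 = 0.694800
P(strong preparation | high score, easy paper) = 0.032400/0.694800 ≈ 0.0466

P(strong preparation | high score) ≈ 0.0681; P(strong preparation | high score, easy paper) ≈ 0.0466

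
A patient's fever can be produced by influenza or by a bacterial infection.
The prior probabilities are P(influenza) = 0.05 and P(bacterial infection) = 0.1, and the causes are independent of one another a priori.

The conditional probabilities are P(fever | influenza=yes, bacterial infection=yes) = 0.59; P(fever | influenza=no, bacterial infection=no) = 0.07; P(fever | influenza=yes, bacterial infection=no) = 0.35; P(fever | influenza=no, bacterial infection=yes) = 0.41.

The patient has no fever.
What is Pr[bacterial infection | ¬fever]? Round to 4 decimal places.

P(¬fever) = 0.93·0.95·0.9 + 0.59·0.95·0.1 + 0.65·0.05·0.9 + 0.41·0.05·0.1 = 0.795150 + 0.056050 + 0.029250 + 0.002050 = 0.882500
The bacterial infection-present share is 0.056050 + 0.002050 = 0.058100.
Hence the posterior is 0.058100/0.882500 ≈ 0.0658.

Pr[bacterial infection | ¬fever] ≈ 0.0658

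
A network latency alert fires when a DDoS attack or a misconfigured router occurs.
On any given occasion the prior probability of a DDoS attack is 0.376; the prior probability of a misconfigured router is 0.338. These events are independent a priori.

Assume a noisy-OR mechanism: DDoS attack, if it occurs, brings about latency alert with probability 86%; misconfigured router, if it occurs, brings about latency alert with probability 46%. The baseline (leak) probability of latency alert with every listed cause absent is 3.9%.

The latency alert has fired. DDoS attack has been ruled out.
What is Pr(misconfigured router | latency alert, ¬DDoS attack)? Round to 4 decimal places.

Pr(misconfigured router | latency alert, ¬DDoS attack) ≈ 0.8630

Under noisy-OR, P(latency alert | causes) = 1 − (1−0.039)·∏(1−qᵢ) over the active causes.
P(latency alert | ¬DDoS attack) = 0.039*0.662 + 0.48106*0.338 = 0.025818 + 0.162598 = 0.188416
The misconfigured router-present share is 0.48106*0.338 = 0.162598.
So P(misconfigured router | latency alert, ¬DDoS attack) = 0.162598/0.188416 ≈ 0.8630.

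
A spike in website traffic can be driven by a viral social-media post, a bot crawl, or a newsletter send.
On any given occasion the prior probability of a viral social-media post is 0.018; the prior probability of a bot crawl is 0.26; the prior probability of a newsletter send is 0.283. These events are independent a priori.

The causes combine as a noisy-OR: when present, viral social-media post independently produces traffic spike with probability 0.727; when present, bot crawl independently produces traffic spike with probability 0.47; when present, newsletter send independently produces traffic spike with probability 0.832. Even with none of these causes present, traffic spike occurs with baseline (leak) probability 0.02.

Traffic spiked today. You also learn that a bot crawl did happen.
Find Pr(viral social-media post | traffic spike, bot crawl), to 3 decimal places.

Pr(viral social-media post | traffic spike, bot crawl) ≈ 0.026

Under noisy-OR, P(traffic spike | causes) = 1 − (1−0.02)·∏(1−qᵢ) over the active causes.
Weight on viral social-media post=true, given the evidence: 0.011076 + 0.004973 = 0.016049
Normalizer over all consistent configurations: 0.4806*0.982*0.717 + 0.912741*0.982*0.283 + 0.858204*0.018*0.717 + 0.976178*0.018*0.283 = 0.608093
P(viral social-media post | traffic spike, bot crawl) = 0.016049/0.608093 ≈ 0.026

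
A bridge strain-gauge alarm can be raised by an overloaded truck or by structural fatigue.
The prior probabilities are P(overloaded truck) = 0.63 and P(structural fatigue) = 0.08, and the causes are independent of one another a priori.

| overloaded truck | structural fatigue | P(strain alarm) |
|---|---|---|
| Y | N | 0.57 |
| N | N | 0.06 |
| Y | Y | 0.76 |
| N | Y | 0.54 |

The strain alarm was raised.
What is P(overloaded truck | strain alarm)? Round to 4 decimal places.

Weight on overloaded truck=true, given the evidence: 0.330372 + 0.038304 = 0.368676
Denominator P(strain alarm): 0.06×0.37×0.92 + 0.54×0.37×0.08 + 0.57×0.63×0.92 + 0.76×0.63×0.08 = 0.405084
Posterior = 0.368676 / 0.405084 ≈ 0.9101

P(overloaded truck | strain alarm) ≈ 0.9101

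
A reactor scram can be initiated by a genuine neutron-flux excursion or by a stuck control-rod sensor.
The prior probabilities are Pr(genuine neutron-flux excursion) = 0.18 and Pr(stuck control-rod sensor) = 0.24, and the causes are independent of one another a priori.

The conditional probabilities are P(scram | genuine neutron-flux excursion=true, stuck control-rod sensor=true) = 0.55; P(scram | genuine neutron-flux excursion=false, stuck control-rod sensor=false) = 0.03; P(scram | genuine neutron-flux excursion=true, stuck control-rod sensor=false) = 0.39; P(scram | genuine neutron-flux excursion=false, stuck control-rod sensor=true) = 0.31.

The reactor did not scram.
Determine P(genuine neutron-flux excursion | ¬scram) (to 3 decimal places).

P(genuine neutron-flux excursion | ¬scram) ≈ 0.122

P(¬scram) = 0.97×0.82×0.76 + 0.69×0.82×0.24 + 0.61×0.18×0.76 + 0.45×0.18×0.24 = 0.604504 + 0.135792 + 0.083448 + 0.019440 = 0.843184
Restricting to configurations with genuine neutron-flux excursion present: 0.083448 + 0.019440 = 0.102888.
P(genuine neutron-flux excursion | ¬scram) = 0.102888 / 0.843184 ≈ 0.122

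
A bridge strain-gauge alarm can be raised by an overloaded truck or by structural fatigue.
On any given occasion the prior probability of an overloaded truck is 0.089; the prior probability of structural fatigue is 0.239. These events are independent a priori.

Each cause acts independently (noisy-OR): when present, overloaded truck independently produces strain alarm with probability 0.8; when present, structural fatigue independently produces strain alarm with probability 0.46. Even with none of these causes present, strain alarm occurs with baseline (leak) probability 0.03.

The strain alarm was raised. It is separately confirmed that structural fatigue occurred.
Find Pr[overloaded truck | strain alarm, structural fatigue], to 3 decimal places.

Pr[overloaded truck | strain alarm, structural fatigue] ≈ 0.155

Under noisy-OR, P(strain alarm | causes) = 1 − (1−0.03)·∏(1−qᵢ) over the active causes.
Weight on overloaded truck=true, given the evidence: 0.89524*0.089 = 0.079676
Denominator P(strain alarm | structural fatigue): 0.4762*0.911 + 0.89524*0.089 = 0.513494
P(overloaded truck | strain alarm, structural fatigue) = 0.079676/0.513494 ≈ 0.155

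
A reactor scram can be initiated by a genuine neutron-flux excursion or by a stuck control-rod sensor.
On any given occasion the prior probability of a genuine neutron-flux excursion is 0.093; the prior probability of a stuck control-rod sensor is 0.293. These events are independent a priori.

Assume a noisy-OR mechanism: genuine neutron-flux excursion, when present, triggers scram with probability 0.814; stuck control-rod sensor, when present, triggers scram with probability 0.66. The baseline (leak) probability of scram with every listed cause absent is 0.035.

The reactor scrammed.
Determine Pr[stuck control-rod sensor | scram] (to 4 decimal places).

Pr[stuck control-rod sensor | scram] ≈ 0.7277

Under noisy-OR, P(scram | causes) = 1 − (1−0.035)·∏(1−qᵢ) over the active causes.
Sum P(scram|·) weighted by the priors over the 4 (genuine neutron-flux excursion, stuck control-rod sensor) configurations:
  P(scram) = 0.035*0.907*0.707 + 0.6719*0.907*0.293 + 0.82051*0.093*0.707 + 0.938973*0.093*0.293
        = 0.022444 + 0.178558 + 0.053949 + 0.025586 = 0.280537
Keeping only the stuck control-rod sensor-present terms gives 0.204144, so
  P(stuck control-rod sensor | scram) = 0.204144 / 0.280537 ≈ 0.7277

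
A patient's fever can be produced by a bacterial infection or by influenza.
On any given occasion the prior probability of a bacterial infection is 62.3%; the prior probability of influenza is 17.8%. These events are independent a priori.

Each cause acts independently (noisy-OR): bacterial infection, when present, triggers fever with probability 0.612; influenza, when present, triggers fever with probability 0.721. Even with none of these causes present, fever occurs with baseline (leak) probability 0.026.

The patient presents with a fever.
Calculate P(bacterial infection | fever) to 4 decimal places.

Under noisy-OR, P(fever | causes) = 1 − (1−0.026)·∏(1−qᵢ) over the active causes.
P(fever) = 0.026*0.377*0.822 + 0.728254*0.377*0.178 + 0.622088*0.623*0.822 + 0.894563*0.623*0.178 = 0.008057 + 0.048870 + 0.318575 + 0.099202 = 0.474704
The bacterial infection-present share is 0.318575 + 0.099202 = 0.417777.
P(bacterial infection | fever) = 0.417777 / 0.474704 ≈ 0.8801

P(bacterial infection | fever) ≈ 0.8801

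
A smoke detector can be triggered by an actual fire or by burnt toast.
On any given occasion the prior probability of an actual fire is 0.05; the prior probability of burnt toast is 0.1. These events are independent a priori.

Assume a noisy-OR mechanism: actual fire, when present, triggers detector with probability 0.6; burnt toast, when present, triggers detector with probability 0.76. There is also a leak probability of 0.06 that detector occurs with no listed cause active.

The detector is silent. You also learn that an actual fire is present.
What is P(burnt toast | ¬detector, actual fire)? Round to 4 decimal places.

P(burnt toast | ¬detector, actual fire) ≈ 0.0260

Under noisy-OR, P(detector | causes) = 1 − (1−0.06)·∏(1−qᵢ) over the active causes.
For the numerator, keep only burnt toast=true terms: 0.09024*0.1 = 0.009024
Denominator P(¬detector | actual fire): 0.376*0.9 + 0.09024*0.1 = 0.347424
P(burnt toast | ¬detector, actual fire) = 0.009024/0.347424 ≈ 0.0260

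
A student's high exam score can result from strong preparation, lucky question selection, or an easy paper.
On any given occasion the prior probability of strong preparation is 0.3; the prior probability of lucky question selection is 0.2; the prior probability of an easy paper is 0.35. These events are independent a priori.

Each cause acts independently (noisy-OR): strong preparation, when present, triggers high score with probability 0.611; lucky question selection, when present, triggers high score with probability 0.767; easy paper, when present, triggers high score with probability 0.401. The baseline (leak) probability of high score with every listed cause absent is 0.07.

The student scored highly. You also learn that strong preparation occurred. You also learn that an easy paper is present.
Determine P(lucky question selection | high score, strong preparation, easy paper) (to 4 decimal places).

Under noisy-OR, P(high score | causes) = 1 − (1−0.07)·∏(1−qᵢ) over the active causes.
Weight on lucky question selection=true, given the evidence: 0.949509*0.2 = 0.189902
The normalizing constant is 0.7833*0.8 + 0.949509*0.2 = 0.816542
Posterior = 0.189902 / 0.816542 ≈ 0.2326

P(lucky question selection | high score, strong preparation, easy paper) ≈ 0.2326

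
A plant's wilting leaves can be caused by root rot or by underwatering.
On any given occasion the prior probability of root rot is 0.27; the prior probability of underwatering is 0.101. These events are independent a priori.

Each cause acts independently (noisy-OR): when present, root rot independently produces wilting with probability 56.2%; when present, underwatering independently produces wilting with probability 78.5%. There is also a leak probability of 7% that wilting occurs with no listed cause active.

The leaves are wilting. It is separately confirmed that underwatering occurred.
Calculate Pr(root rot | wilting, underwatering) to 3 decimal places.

Under noisy-OR, P(wilting | causes) = 1 − (1−0.07)·∏(1−qᵢ) over the active causes.
Enumerate both values of root rot and weight by the priors:
  P(wilting | underwatering) = 0.80005·0.73 + 0.912422·0.27
        = 0.584037 + 0.246354 = 0.830391
Keeping only the root rot-present terms gives 0.246354, so
  P(root rot | wilting, underwatering) = 0.246354 / 0.830391 ≈ 0.297

Pr(root rot | wilting, underwatering) ≈ 0.297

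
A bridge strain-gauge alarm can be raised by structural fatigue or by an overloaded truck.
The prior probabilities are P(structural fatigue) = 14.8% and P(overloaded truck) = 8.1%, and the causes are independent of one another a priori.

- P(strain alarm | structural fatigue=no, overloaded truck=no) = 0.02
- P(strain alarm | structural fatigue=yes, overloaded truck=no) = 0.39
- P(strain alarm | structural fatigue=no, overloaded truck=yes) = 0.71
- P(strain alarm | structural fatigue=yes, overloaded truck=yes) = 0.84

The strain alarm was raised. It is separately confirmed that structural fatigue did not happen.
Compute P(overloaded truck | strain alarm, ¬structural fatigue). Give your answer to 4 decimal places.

P(strain alarm | ¬structural fatigue) = 0.02*0.919 + 0.71*0.081 = 0.018380 + 0.057510 = 0.075890
Restricting to configurations with overloaded truck present: 0.71*0.081 = 0.057510.
Hence the posterior is 0.057510/0.075890 ≈ 0.7578.

P(overloaded truck | strain alarm, ¬structural fatigue) ≈ 0.7578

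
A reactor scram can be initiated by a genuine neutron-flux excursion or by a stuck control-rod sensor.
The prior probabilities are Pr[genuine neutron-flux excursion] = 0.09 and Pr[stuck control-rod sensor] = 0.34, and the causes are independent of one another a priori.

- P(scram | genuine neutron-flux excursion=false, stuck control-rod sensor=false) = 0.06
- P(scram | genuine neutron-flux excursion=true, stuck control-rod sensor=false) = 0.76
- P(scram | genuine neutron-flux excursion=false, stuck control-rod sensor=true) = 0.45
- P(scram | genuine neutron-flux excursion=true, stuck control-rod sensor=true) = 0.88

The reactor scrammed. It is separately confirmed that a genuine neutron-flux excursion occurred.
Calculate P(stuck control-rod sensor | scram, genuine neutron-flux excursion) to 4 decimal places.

P(stuck control-rod sensor | scram, genuine neutron-flux excursion) ≈ 0.3736

By total probability over both values of stuck control-rod sensor:
  P(scram | genuine neutron-flux excursion) = 0.76*0.66 + 0.88*0.34
        = 0.501600 + 0.299200 = 0.800800
Configurations with stuck control-rod sensor contribute 0.299200, so
  P(stuck control-rod sensor | scram, genuine neutron-flux excursion) = 0.299200 / 0.800800 ≈ 0.3736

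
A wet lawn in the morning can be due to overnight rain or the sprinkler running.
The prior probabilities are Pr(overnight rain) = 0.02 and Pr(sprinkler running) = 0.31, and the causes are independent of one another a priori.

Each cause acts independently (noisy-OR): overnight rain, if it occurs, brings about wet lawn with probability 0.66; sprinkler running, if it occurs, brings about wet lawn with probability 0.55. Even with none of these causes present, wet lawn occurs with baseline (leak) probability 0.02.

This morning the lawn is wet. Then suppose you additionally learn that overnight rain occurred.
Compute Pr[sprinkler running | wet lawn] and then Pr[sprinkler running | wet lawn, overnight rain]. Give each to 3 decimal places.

Under noisy-OR, P(wet lawn | causes) = 1 − (1−0.02)·∏(1−qᵢ) over the active causes.
P(wet lawn) = 0.02·0.98·0.69 + 0.559·0.98·0.31 + 0.6668·0.02·0.69 + 0.85006·0.02·0.31 = 0.013524 + 0.169824 + 0.009202 + 0.005270 = 0.197820
Of this, 0.175094 comes from 0.169824 + 0.005270 (the sprinkler running=true cases).
So P(sprinkler running | wet lawn) = 0.175094/0.197820 ≈ 0.885.

Now condition on the additional information:
Sum P(wet lawn|·) weighted by the priors over both values of sprinkler running:
  P(wet lawn | overnight rain) = 0.6668×0.69 + 0.85006×0.31
        = 0.460092 + 0.263519 = 0.723611
Configurations with sprinkler running contribute 0.263519, so
  P(sprinkler running | wet lawn, overnight rain) = 0.263519 / 0.723611 ≈ 0.364

Pr[sprinkler running | wet lawn] ≈ 0.885; Pr[sprinkler running | wet lawn, overnight rain] ≈ 0.364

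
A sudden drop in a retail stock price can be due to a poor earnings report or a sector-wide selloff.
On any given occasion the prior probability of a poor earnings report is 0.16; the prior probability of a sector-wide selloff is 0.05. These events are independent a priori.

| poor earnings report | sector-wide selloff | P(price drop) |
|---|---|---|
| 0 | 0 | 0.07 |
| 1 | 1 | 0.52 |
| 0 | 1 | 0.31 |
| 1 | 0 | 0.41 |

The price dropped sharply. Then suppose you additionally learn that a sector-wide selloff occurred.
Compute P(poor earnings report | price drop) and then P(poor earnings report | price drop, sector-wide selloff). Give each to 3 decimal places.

P(poor earnings report | price drop) ≈ 0.491; P(poor earnings report | price drop, sector-wide selloff) ≈ 0.242

By total probability over the 4 (poor earnings report, sector-wide selloff) configurations:
  P(price drop) = 0.07·0.84·0.95 + 0.31·0.84·0.05 + 0.41·0.16·0.95 + 0.52·0.16·0.05
        = 0.055860 + 0.013020 + 0.062320 + 0.004160 = 0.135360
Configurations with poor earnings report contribute 0.066480, so
  P(poor earnings report | price drop) = 0.066480 / 0.135360 ≈ 0.491

Now condition on the additional information:
Numerator (weight on configurations with poor earnings report): 0.52*0.16 = 0.083200
Denominator P(price drop | sector-wide selloff): 0.31*0.84 + 0.52*0.16 = 0.343600
Posterior = 0.083200 / 0.343600 ≈ 0.242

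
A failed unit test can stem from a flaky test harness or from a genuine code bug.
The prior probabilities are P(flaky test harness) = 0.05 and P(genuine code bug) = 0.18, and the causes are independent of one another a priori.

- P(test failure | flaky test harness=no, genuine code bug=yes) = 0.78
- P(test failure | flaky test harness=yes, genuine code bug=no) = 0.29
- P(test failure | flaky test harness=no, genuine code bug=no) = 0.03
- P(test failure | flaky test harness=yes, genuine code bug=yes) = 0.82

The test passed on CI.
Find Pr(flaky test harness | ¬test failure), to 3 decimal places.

Pr(flaky test harness | ¬test failure) ≈ 0.037

Sum P(¬test failure|·) weighted by the priors over the 4 (flaky test harness, genuine code bug) configurations:
  P(¬test failure) = 0.97·0.95·0.82 + 0.22·0.95·0.18 + 0.71·0.05·0.82 + 0.18·0.05·0.18
        = 0.755630 + 0.037620 + 0.029110 + 0.001620 = 0.823980
The terms with flaky test harness present sum to 0.030730, so
  P(flaky test harness | ¬test failure) = 0.030730 / 0.823980 ≈ 0.037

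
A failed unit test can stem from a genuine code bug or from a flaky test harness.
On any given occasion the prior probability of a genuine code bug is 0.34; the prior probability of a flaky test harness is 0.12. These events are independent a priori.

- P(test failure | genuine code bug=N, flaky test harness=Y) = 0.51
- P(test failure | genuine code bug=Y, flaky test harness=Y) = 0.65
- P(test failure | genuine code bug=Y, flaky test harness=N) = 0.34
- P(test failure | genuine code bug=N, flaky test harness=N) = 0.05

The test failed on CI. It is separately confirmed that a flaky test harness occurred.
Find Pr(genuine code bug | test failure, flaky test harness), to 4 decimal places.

Pr(genuine code bug | test failure, flaky test harness) ≈ 0.3963

Sum P(test failure|·) weighted by the priors over both values of genuine code bug:
  P(test failure | flaky test harness) = 0.51×0.66 + 0.65×0.34
        = 0.336600 + 0.221000 = 0.557600
Configurations with genuine code bug contribute 0.221000, so
  P(genuine code bug | test failure, flaky test harness) = 0.221000 / 0.557600 ≈ 0.3963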